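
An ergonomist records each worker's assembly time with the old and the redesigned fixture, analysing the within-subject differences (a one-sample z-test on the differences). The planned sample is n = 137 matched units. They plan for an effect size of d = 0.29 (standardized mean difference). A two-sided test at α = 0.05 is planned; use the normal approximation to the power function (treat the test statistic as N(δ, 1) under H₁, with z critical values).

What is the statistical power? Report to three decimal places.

Noncentrality parameter: δ = d·√n = 0.29 × √137 = 3.3944
Two-sided α = 0.05 → critical value z_{0.025} = 1.960.
Power = Φ(δ − 1.960) + Φ(−δ − 1.960) = Φ(1.434) + Φ(-5.354) = 0.9243 + 0.0000 = 0.9243.

Power ≈ 0.924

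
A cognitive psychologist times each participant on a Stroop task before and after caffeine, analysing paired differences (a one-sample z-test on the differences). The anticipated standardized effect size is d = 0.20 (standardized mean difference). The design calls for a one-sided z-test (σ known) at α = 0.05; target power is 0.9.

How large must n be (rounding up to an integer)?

For power 0.9 need Φ(δ − z_{0.05}) = 0.9, so δ = z_{0.05} + z_{0.10} = 1.645 + 1.282 = 2.926.
δ = d·√n ⇒ n = (δ/d)² = (2.926 / 0.20)² = 214.10.
Round up to the next whole unit.

n = 215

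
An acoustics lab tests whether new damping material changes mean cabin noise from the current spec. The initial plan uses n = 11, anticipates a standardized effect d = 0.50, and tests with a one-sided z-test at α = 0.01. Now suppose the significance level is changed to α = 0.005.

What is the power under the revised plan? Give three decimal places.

δ = d·√n = 0.50 × √11 = 1.6583 (unchanged). New critical value: z_{0.005} = 2.576.
Revised power = Φ(δ − 2.576) = Φ(-0.918) = 0.1794.

Power ≈ 0.179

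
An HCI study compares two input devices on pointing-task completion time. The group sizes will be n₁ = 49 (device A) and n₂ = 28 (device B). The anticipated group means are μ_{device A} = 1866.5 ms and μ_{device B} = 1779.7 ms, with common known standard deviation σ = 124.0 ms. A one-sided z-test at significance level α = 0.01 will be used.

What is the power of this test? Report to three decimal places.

Power ≈ 0.735

Standardized effect: d = |μ_{device A} − μ_{device B}| / σ = |1866.5 − 1779.7| / 124.0 = 0.7000
Noncentrality parameter: δ = d / √(1/n₁ + 1/n₂) = 0.7000 / √(1/49 + 1/28) = 2.9548
Critical value for a one-sided test at α = 0.01: z_α = 2.326.
Power = Φ(δ − 2.326) = Φ(0.628) = 0.7351.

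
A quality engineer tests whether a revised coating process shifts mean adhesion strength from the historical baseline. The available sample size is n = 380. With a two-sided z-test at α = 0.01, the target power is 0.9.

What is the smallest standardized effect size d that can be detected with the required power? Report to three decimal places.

d ≈ 0.198

Need Φ(δ − 2.576) = 0.9, so δ = 2.576 + 1.282 = 3.857.
(The second rejection-region term Φ(−δ − z_{α/2}) is negligible and dropped.)
δ = d·√n ⇒ d = δ/√n = 3.857/√380 = 0.1979.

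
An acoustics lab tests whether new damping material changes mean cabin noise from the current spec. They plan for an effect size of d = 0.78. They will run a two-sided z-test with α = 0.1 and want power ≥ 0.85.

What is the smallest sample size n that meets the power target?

For power 0.85 need Φ(δ − z_{0.05}) = 0.85, so δ = z_{0.05} + z_{0.15} = 1.645 + 1.036 = 2.681.
(For δ > 0 the lower-tail rejection region contributes negligibly to power, so the one-term inversion is standard.)
δ = d·√n ⇒ n = (δ/d)² = (2.681 / 0.78)² = 11.82.
Round up to the next whole unit.

n = 12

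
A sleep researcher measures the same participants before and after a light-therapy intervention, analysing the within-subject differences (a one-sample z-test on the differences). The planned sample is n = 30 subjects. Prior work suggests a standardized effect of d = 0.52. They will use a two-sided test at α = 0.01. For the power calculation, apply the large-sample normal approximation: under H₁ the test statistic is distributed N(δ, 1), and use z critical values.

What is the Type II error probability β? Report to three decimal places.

Noncentrality parameter: δ = d·√n = 0.52 × √30 = 2.8482
Critical value for a two-sided test at α = 0.01: z_{α/2} = 2.576.
Power = Φ(δ − 2.576) + Φ(−δ − 2.576) = Φ(0.272) + Φ(-5.424) = 0.6073 + 0.0000 = 0.6073.
Type II error: β = 1 − power = 1 − 0.6073 = 0.3927.

β ≈ 0.393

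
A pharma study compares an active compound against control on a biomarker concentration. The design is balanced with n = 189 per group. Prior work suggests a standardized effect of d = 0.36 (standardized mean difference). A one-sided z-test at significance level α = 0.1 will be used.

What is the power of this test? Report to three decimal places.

Power ≈ 0.987

Noncentrality parameter: δ = d·√(n/2) = 0.36 × √(189/2) = 3.4996
Critical value for a one-sided test at α = 0.1: z_α = 1.282.
Power = Φ(δ − 1.282) = Φ(2.218) = 0.9867.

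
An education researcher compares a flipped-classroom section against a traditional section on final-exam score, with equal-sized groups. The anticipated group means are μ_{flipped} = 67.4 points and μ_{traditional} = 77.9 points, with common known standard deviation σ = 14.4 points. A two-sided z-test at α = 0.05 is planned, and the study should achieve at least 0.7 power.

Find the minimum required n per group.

Standardized effect: d = |μ_{flipped} − μ_{traditional}| / σ = |67.4 − 77.9| / 14.4 = 0.7292
Set Φ(δ − 1.960) = 0.7; then δ − 1.960 = Φ⁻¹(0.7) = 0.524, giving δ = 2.484.
(For δ > 0 the lower-tail rejection region contributes negligibly to power, so the one-term inversion is standard.)
δ = d·√(n/2) ⇒ n = 2(δ/d)² = 2 × (2.484 / 0.7292)² = 23.22.
Rounding up, n = 24 per group.

n = 24 per group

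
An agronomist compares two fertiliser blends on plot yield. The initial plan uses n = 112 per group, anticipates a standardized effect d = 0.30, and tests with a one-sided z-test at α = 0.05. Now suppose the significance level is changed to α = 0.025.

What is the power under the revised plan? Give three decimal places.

δ = d·√(n/2) = 0.30 × √(112/2) = 2.2450 (unchanged). New critical value: z_{0.025} = 1.960.
Revised power = P(Z > 1.960 − δ) = Φ(0.285) = 0.6122.

Power ≈ 0.612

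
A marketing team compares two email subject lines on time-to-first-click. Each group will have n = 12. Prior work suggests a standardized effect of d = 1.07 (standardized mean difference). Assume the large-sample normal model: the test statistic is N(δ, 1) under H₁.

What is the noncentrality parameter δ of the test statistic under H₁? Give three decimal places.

δ ≈ 2.621

The noncentrality parameter scales effect size by the design's sample-size factor: δ = d·√(n/2) = 1.07 × √(12/2) = 2.6210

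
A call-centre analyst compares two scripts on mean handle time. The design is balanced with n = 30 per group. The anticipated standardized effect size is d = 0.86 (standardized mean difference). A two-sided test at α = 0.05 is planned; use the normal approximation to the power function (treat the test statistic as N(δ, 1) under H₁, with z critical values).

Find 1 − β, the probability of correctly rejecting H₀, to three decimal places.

Noncentrality parameter: δ = d·√(n/2) = 0.86 × √(30/2) = 3.3308
Two-sided α = 0.05 → critical value z_{0.025} = 1.960.
Power = Φ(δ − 1.960) + Φ(−δ − 1.960) = Φ(1.371) + Φ(-5.291) = 0.9148 + 0.0000 = 0.9148.

Power ≈ 0.915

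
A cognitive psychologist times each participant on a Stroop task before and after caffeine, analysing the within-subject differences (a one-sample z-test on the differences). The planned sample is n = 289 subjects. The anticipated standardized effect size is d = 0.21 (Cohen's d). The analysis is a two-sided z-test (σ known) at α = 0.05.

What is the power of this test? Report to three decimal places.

Noncentrality parameter: δ = d·√n = 0.21 × √289 = 3.5700
Critical value for a two-sided test at α = 0.05: z_{α/2} = 1.960.
Power = Φ(δ − 1.960) + Φ(−δ − 1.960) = Φ(1.610) + Φ(-5.530) = 0.9463 + 0.0000 = 0.9463.

Power ≈ 0.946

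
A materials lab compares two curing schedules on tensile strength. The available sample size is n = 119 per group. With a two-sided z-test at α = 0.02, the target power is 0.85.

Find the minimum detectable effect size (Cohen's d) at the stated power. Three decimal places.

Need Φ(δ − 2.326) = 0.85, so δ = 2.326 + 1.036 = 3.363.
(The second rejection-region term Φ(−δ − z_{α/2}) is negligible and dropped.)
δ = d·√(n/2) ⇒ d = δ/√(n/2) = 3.363/√(119/2) = 0.4360.

d ≈ 0.436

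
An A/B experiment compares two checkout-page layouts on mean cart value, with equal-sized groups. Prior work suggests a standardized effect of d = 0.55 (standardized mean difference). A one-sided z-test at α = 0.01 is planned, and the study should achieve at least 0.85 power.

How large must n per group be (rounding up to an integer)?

Set Φ(δ − 2.326) = 0.85; then δ − 2.326 = Φ⁻¹(0.85) = 1.036, giving δ = 3.363.
δ = d·√(n/2) ⇒ n = 2(δ/d)² = 2 × (3.363 / 0.55)² = 74.77.
Rounding up, n = 75 per group.

n = 75 per group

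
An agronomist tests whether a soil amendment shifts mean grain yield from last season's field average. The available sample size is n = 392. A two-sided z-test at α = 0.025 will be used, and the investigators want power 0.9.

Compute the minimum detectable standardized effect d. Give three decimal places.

d ≈ 0.178

Required noncentrality: δ = z_{0.0125} + z_{0.10} = 2.241 + 1.282 = 3.523.
(The second rejection-region term Φ(−δ − z_{α/2}) is negligible and dropped.)
δ = d·√n ⇒ d = δ/√n = 3.523/√392 = 0.1779.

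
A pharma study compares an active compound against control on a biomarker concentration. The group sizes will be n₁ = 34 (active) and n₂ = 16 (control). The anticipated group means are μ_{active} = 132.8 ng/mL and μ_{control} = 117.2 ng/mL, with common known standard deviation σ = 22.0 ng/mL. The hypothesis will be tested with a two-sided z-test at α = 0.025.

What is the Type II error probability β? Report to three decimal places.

β ≈ 0.461

Standardized effect: d = |μ_{active} − μ_{control}| / σ = |132.8 − 117.2| / 22.0 = 0.7091
Noncentrality parameter: δ = d / √(1/n₁ + 1/n₂) = 0.7091 / √(1/34 + 1/16) = 2.3389
Two-sided α = 0.025 → critical value z_{0.0125} = 2.241.
Power = Φ(δ − 2.241) + Φ(−δ − 2.241) = Φ(0.098) + Φ(-4.580) = 0.5388 + 0.0000 = 0.5388.
Type II error: β = 1 − power = 1 − 0.5388 = 0.4612.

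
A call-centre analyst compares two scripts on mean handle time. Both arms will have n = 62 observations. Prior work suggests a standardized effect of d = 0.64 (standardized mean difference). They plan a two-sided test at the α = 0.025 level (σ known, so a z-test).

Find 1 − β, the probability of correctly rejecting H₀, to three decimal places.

Power ≈ 0.907

Noncentrality parameter: δ = d·√(n/2) = 0.64 × √(62/2) = 3.5634
Two-sided α = 0.025 → critical value z_{0.0125} = 2.241.
Power = Φ(δ − 2.241) + Φ(−δ − 2.241) = Φ(1.322) + Φ(-5.805) = 0.9069 + 0.0000 = 0.9069.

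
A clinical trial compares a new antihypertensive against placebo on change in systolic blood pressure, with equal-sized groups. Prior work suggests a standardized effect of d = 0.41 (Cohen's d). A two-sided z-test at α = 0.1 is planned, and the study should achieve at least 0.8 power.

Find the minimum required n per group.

Set Φ(δ − 1.645) = 0.8; then δ − 1.645 = Φ⁻¹(0.8) = 0.842, giving δ = 2.486.
(For δ > 0 the lower-tail rejection region contributes negligibly to power, so the one-term inversion is standard.)
δ = d·√(n/2) ⇒ n = 2(δ/d)² = 2 × (2.486 / 0.41)² = 73.56.
Round up to the next whole unit.

n = 74 per group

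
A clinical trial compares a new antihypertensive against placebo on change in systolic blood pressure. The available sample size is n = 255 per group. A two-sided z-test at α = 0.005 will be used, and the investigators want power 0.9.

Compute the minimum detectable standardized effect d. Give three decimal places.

Required noncentrality: δ = z_{0.0025} + z_{0.10} = 2.807 + 1.282 = 4.089.
(Lower-tail contribution to power is negligible for δ > 0.)
δ = d·√(n/2) ⇒ d = δ/√(n/2) = 4.089/√(255/2) = 0.3621.

d ≈ 0.362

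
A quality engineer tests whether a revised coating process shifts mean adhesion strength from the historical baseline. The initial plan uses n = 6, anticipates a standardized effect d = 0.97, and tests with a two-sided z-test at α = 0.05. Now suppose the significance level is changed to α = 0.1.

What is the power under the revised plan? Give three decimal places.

δ = d·√n = 0.97 × √6 = 2.3760 (unchanged). New critical value: z_{0.05} = 1.645.
Revised power = Φ(δ − 1.645) + Φ(−δ − 1.645) = Φ(0.731) + Φ(-4.021) = 0.7677 + 0.0000 = 0.7677.

Power ≈ 0.768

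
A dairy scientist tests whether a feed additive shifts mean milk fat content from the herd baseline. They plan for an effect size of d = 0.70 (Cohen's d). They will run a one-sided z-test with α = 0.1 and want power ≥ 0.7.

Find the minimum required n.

For power 0.7 need Φ(δ − z_{0.1}) = 0.7, so δ = z_{0.1} + z_{0.30} = 1.282 + 0.524 = 1.806.
δ = d·√n ⇒ n = (δ/d)² = (1.806 / 0.70)² = 6.66.
Round up to the next whole unit.

n = 7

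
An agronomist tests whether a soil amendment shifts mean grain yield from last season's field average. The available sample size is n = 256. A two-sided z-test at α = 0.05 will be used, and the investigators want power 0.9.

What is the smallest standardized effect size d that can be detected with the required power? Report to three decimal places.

d ≈ 0.203

Need Φ(δ − 1.960) = 0.9, so δ = 1.960 + 1.282 = 3.242.
(The second rejection-region term Φ(−δ − z_{α/2}) is negligible and dropped.)
δ = d·√n ⇒ d = δ/√n = 3.242/√256 = 0.2026.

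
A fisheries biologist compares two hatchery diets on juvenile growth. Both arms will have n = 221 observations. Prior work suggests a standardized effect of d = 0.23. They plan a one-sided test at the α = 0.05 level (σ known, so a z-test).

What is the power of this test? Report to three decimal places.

Power ≈ 0.780

Noncentrality parameter: δ = d·√(n/2) = 0.23 × √(221/2) = 2.4177
One-sided α = 0.05 → critical value z_{0.05} = 1.645.
Power = Φ(δ − 1.645) = Φ(0.773) = 0.7802.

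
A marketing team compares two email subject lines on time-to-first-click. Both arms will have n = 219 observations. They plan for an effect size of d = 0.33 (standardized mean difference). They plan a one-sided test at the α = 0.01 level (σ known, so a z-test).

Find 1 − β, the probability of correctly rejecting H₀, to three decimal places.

Power ≈ 0.870

Noncentrality parameter: δ = d·√(n/2) = 0.33 × √(219/2) = 3.4532
One-sided α = 0.01 → critical value z_{0.01} = 2.326.
Power = Φ(δ − 2.326) = Φ(1.127) = 0.8701.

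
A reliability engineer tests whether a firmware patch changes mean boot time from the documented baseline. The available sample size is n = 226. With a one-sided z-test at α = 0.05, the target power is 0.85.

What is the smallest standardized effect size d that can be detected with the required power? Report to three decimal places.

d ≈ 0.178

Required noncentrality: δ = z_{0.05} + z_{0.15} = 1.645 + 1.036 = 2.681.
δ = d·√n ⇒ d = δ/√n = 2.681/√226 = 0.1784.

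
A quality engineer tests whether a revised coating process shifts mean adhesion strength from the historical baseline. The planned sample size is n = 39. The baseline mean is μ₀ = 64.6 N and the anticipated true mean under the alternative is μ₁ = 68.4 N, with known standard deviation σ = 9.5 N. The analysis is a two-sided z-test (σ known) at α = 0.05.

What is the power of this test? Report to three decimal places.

Standardized effect: d = |μ₁ − μ₀| / σ = |68.4 − 64.6| / 9.5 = 0.4000
Noncentrality parameter: δ = d·√n = 0.4000 × √39 = 2.4980
Critical value for a two-sided test at α = 0.05: z_{α/2} = 1.960.
Power = Φ(δ − 1.960) + Φ(−δ − 1.960) = Φ(0.538) + Φ(-4.458) = 0.7047 + 0.0000 = 0.7047.

Power ≈ 0.705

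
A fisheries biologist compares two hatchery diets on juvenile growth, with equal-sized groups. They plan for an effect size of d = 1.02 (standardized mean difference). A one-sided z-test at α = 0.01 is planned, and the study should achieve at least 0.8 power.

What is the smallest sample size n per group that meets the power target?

Set Φ(δ − 2.326) = 0.8; then δ − 2.326 = Φ⁻¹(0.8) = 0.842, giving δ = 3.168.
δ = d·√(n/2) ⇒ n = 2(δ/d)² = 2 × (3.168 / 1.02)² = 19.29.
Round up to the next whole unit.

n = 20 per group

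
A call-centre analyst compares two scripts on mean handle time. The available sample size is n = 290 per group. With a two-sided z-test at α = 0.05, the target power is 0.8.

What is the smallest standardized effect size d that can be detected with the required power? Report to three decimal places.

d ≈ 0.233

Need Φ(δ − 1.960) = 0.8, so δ = 1.960 + 0.842 = 2.802.
(Lower-tail contribution to power is negligible for δ > 0.)
δ = d·√(n/2) ⇒ d = δ/√(n/2) = 2.802/√(290/2) = 0.2327.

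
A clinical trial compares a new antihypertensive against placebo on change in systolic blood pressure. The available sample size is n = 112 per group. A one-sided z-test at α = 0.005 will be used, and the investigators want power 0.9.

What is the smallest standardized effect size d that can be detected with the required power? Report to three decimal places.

d ≈ 0.515

Need Φ(δ − 2.576) = 0.9, so δ = 2.576 + 1.282 = 3.857.
δ = d·√(n/2) ⇒ d = δ/√(n/2) = 3.857/√(112/2) = 0.5155.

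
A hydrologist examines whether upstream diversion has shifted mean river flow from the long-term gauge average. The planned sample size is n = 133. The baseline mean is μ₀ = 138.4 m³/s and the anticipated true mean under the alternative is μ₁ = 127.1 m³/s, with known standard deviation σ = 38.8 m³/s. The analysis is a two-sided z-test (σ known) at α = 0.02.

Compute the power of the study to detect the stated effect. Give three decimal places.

Power ≈ 0.849

Standardized effect: d = |μ₁ − μ₀| / σ = |127.1 − 138.4| / 38.8 = 0.2912
Noncentrality parameter: δ = d·√n = 0.2912 × √133 = 3.3587
Critical value for a two-sided test at α = 0.02: z_{α/2} = 2.326.
Power = Φ(δ − 2.326) + Φ(−δ − 2.326) = Φ(1.032) + Φ(-5.685) = 0.8490 + 0.0000 = 0.8490.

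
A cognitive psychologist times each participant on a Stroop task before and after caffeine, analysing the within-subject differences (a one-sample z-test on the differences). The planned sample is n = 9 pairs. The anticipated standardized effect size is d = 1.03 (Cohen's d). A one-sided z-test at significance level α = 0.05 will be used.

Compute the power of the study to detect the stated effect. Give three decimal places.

Power ≈ 0.926

Noncentrality parameter: δ = d·√n = 1.03 × √9 = 3.0900
Critical value for a one-sided test at α = 0.05: z_α = 1.645.
Power = Φ(δ − 1.645) = Φ(1.445) = 0.9258.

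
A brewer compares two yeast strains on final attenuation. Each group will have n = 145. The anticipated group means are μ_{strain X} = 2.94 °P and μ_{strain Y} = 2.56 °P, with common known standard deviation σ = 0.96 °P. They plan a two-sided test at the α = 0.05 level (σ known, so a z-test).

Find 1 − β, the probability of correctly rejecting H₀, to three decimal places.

Standardized effect: d = |μ_{strain X} − μ_{strain Y}| / σ = |2.94 − 2.56| / 0.96 = 0.3958
Noncentrality parameter: λ = d·√(n/2) = 0.3958 × √(145/2) = 3.3704
Critical value for a two-sided test at α = 0.05: z_{α/2} = 1.960.
Power = Φ(λ − 1.960) + Φ(−λ − 1.960) = Φ(1.410) + Φ(-5.330) = 0.9208 + 0.0000 = 0.9208.

Power ≈ 0.921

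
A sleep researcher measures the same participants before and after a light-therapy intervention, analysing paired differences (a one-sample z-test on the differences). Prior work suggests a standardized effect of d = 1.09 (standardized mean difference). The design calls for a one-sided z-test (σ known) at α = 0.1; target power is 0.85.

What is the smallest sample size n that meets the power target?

For power 0.85 need Φ(δ − z_{0.1}) = 0.85, so δ = z_{0.1} + z_{0.15} = 1.282 + 1.036 = 2.318.
δ = d·√n ⇒ n = (δ/d)² = (2.318 / 1.09)² = 4.52.
Round up to the next whole unit.

n = 5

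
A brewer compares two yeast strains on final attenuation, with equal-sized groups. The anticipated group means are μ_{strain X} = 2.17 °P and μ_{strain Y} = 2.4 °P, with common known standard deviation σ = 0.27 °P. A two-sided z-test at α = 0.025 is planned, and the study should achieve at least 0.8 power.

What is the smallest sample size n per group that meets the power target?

Standardized effect: d = |μ_{strain X} − μ_{strain Y}| / σ = |2.17 − 2.4| / 0.27 = 0.8519
Set Φ(δ − 2.241) = 0.8; then δ − 2.241 = Φ⁻¹(0.8) = 0.842, giving δ = 3.083.
(Ignoring the negligible lower-tail rejection probability gives the usual closed-form inversion.)
δ = d·√(n/2) ⇒ n = 2(δ/d)² = 2 × (3.083 / 0.8519)² = 26.20.
Round up to the next whole unit.

n = 27 per group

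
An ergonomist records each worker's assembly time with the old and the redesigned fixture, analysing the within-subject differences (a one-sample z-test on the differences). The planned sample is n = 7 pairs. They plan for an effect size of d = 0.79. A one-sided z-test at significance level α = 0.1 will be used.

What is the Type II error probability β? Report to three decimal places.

β ≈ 0.209

Noncentrality parameter: δ = d·√n = 0.79 × √7 = 2.0901
Critical value for a one-sided test at α = 0.1: z_α = 1.282.
Power = Φ(δ − 1.282) = Φ(0.809) = 0.7906.
Type II error: β = 1 − power = 1 − 0.7906 = 0.2094.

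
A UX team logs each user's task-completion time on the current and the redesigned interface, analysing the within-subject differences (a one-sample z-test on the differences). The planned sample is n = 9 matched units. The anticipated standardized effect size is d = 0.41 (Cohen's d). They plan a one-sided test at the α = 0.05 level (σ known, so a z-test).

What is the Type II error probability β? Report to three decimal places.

Noncentrality parameter: δ = d·√n = 0.41 × √9 = 1.2300
Critical value for a one-sided test at α = 0.05: z_α = 1.645.
Power = P(Z > 1.645 − δ) = Φ(-0.415) = 0.3391.
Type II error: β = 1 − power = 1 − 0.3391 = 0.6609.

β ≈ 0.661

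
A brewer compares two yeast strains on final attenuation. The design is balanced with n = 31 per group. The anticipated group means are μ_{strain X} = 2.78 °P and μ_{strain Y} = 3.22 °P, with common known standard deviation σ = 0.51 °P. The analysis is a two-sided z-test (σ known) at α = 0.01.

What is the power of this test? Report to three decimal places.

Standardized effect: d = |μ_{strain X} − μ_{strain Y}| / σ = |2.78 − 3.22| / 0.51 = 0.8627
Noncentrality parameter: δ = d·√(n/2) = 0.8627 × √(31/2) = 3.3966
Critical value for a two-sided test at α = 0.01: z_{α/2} = 2.576.
Power = Φ(δ − 2.576) + Φ(−δ − 2.576) = Φ(0.821) + Φ(-5.972) = 0.7941 + 0.0000 = 0.7941.

Power ≈ 0.794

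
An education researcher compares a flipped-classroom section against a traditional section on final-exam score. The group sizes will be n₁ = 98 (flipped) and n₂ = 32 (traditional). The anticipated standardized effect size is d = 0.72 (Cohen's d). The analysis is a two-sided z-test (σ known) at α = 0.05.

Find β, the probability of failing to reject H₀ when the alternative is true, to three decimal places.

Noncentrality parameter: δ = d / √(1/n₁ + 1/n₂) = 0.72 / √(1/98 + 1/32) = 3.5363
Two-sided α = 0.05 → critical value z_{0.025} = 1.960.
Power = Φ(δ − 1.960) + Φ(−δ − 1.960) = Φ(1.576) + Φ(-5.496) = 0.9425 + 0.0000 = 0.9425.
Type II error: β = 1 − power = 1 − 0.9425 = 0.0575.

β ≈ 0.057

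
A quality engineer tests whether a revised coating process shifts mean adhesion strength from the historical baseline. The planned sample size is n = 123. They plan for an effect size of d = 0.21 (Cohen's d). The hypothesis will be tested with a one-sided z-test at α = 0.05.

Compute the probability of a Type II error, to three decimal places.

Noncentrality parameter: δ = d·√n = 0.21 × √123 = 2.3290
One-sided α = 0.05 → critical value z_{0.05} = 1.645.
Power = P(Z > 1.645 − δ) = Φ(0.684) = 0.7531.
Type II error: β = 1 − power = 1 − 0.7531 = 0.2469.

β ≈ 0.247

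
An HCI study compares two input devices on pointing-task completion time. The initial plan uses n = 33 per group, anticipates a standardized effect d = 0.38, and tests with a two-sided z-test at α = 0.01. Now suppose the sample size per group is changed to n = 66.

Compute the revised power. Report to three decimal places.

With n = 66 per group: δ = d·√(n/2) = 0.38 × √(66/2) = 2.1829. Critical value z_{0.005} = 2.576.
Revised power = Φ(δ − 2.576) + Φ(−δ − 2.576) = Φ(-0.393) + Φ(-4.759) = 0.3472 + 0.0000 = 0.3472.

Power ≈ 0.347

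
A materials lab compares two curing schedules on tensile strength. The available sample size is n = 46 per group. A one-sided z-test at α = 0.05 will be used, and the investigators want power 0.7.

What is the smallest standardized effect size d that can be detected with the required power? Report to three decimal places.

d ≈ 0.452

Need Φ(δ − 1.645) = 0.7, so δ = 1.645 + 0.524 = 2.169.
δ = d·√(n/2) ⇒ d = δ/√(n/2) = 2.169/√(46/2) = 0.4523.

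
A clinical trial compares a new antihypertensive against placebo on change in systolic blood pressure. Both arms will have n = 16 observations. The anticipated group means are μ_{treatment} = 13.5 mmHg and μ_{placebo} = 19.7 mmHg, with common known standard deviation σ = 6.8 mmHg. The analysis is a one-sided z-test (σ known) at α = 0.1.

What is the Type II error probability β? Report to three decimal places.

Standardized effect: d = |μ_{treatment} − μ_{placebo}| / σ = |13.5 − 19.7| / 6.8 = 0.9118
Noncentrality parameter: δ = d·√(n/2) = 0.9118 × √(16/2) = 2.5789
One-sided α = 0.1 → critical value z_{0.1} = 1.282.
Power = Φ(δ − 1.282) = Φ(1.297) = 0.9027.
Type II error: β = 1 − power = 1 − 0.9027 = 0.0973.

β ≈ 0.097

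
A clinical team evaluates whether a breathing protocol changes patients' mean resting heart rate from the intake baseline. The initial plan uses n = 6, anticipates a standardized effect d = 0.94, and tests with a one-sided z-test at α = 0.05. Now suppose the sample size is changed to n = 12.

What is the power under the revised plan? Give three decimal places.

With n = 12: δ = d·√n = 0.94 × √12 = 3.2563. Critical value z_{0.05} = 1.645.
Revised power = P(Z > 1.645 − δ) = Φ(1.611) = 0.9465.

Power ≈ 0.946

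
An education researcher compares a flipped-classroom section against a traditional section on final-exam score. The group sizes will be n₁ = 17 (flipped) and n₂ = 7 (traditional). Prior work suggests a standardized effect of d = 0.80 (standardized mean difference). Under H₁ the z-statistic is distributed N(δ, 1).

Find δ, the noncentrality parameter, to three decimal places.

δ ≈ 1.781

The noncentrality parameter scales effect size by the design's sample-size factor: δ = d / √(1/n₁ + 1/n₂) = 0.80 / √(1/17 + 1/7) = 1.7814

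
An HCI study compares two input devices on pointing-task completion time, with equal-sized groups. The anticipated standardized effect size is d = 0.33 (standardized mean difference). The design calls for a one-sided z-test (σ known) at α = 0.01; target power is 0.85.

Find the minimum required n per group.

For power 0.85 need Φ(δ − z_{0.01}) = 0.85, so δ = z_{0.01} + z_{0.15} = 2.326 + 1.036 = 3.363.
δ = d·√(n/2) ⇒ n = 2(δ/d)² = 2 × (3.363 / 0.33)² = 207.68.
Round up to the next whole unit.

n = 208 per group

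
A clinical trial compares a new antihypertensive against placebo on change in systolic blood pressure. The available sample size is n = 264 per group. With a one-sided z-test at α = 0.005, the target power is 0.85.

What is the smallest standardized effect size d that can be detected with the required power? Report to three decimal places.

d ≈ 0.314

Need Φ(δ − 2.576) = 0.85, so δ = 2.576 + 1.036 = 3.612.
δ = d·√(n/2) ⇒ d = δ/√(n/2) = 3.612/√(264/2) = 0.3144.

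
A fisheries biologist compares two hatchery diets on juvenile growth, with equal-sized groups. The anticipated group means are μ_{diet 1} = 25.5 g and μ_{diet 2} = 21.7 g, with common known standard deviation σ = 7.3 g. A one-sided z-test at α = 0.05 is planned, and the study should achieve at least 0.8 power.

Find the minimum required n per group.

n = 46 per group

Standardized effect: d = |μ_{diet 1} − μ_{diet 2}| / σ = |25.5 − 21.7| / 7.3 = 0.5205
Set Φ(δ − 1.645) = 0.8; then δ − 1.645 = Φ⁻¹(0.8) = 0.842, giving δ = 2.486.
δ = d·√(n/2) ⇒ n = 2(δ/d)² = 2 × (2.486 / 0.5205)² = 45.63.
Rounding up, n = 46 per group.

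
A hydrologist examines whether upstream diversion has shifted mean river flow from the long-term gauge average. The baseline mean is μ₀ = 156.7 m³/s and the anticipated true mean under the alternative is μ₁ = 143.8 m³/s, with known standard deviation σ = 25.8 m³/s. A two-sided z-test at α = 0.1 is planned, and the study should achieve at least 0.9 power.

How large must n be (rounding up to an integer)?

Standardized effect: d = |μ₁ − μ₀| / σ = |143.8 − 156.7| / 25.8 = 0.5000
Set Φ(δ − 1.645) = 0.9; then δ − 1.645 = Φ⁻¹(0.9) = 1.282, giving δ = 2.926.
(For δ > 0 the lower-tail rejection region contributes negligibly to power, so the one-term inversion is standard.)
δ = d·√n ⇒ n = (δ/d)² = (2.926 / 0.5000)² = 34.26.
Round up to the next whole unit.

n = 35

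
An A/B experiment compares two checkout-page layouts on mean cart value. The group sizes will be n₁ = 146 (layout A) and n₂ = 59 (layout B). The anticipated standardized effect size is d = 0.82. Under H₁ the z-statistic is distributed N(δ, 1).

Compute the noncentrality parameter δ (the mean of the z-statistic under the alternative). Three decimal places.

The noncentrality parameter scales effect size by the design's sample-size factor: δ = d / √(1/n₁ + 1/n₂) = 0.82 / √(1/146 + 1/59) = 5.3154

δ ≈ 5.315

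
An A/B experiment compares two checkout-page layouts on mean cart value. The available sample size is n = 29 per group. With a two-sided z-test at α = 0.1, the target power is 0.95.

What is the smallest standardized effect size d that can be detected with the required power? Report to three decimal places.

d ≈ 0.864

Required noncentrality: δ = z_{0.05} + z_{0.05} = 1.645 + 1.645 = 3.290.
(The second rejection-region term Φ(−δ − z_{α/2}) is negligible and dropped.)
δ = d·√(n/2) ⇒ d = δ/√(n/2) = 3.290/√(29/2) = 0.8639.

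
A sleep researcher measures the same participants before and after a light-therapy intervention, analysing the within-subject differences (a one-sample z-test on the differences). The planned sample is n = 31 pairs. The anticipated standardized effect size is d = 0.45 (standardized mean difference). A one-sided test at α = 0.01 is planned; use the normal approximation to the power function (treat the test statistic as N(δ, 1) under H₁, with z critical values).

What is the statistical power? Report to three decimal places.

Power ≈ 0.571

Noncentrality parameter: δ = d·√n = 0.45 × √31 = 2.5055
Critical value for a one-sided test at α = 0.01: z_α = 2.326.
Power = P(Z > 2.326 − δ) = Φ(0.179) = 0.5711.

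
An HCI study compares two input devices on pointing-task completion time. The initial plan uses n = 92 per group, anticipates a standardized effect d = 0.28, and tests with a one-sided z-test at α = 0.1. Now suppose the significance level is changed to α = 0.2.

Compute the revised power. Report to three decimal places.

Power ≈ 0.855

δ = d·√(n/2) = 0.28 × √(92/2) = 1.8991 (unchanged). New critical value: z_{0.2} = 0.842.
Revised power = P(Z > 0.842 − δ) = Φ(1.057) = 0.8548.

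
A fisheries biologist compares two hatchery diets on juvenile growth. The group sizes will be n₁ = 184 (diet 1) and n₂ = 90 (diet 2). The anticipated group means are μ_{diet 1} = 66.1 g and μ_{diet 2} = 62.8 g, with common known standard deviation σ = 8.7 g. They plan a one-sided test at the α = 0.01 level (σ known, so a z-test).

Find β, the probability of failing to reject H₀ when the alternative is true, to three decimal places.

β ≈ 0.267

Standardized effect: d = |μ_{diet 1} − μ_{diet 2}| / σ = |66.1 − 62.8| / 8.7 = 0.3793
Noncentrality parameter: λ = d / √(1/n₁ + 1/n₂) = 0.3793 / √(1/184 + 1/90) = 2.9488
One-sided α = 0.01 → critical value z_{0.01} = 2.326.
Power = P(Z > 2.326 − λ) = Φ(0.622) = 0.7332.
Type II error: β = 1 − power = 1 − 0.7332 = 0.2668.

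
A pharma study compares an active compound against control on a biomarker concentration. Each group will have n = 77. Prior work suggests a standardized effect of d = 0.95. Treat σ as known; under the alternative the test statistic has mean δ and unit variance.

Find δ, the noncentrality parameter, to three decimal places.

The noncentrality parameter scales effect size by the design's sample-size factor: δ = d·√(n/2) = 0.95 × √(77/2) = 5.8946

δ ≈ 5.895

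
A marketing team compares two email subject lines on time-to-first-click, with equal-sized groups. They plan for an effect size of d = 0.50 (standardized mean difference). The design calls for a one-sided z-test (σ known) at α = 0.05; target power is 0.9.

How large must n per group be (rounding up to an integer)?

n = 69 per group

For power 0.9 need Φ(δ − z_{0.05}) = 0.9, so δ = z_{0.05} + z_{0.10} = 1.645 + 1.282 = 2.926.
δ = d·√(n/2) ⇒ n = 2(δ/d)² = 2 × (2.926 / 0.50)² = 68.51.
Rounding up, n = 69 per group.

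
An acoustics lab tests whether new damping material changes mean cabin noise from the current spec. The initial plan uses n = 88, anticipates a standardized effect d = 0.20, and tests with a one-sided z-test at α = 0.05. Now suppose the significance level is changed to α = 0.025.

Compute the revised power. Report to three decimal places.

δ = d·√n = 0.20 × √88 = 1.8762 (unchanged). New critical value: z_{0.025} = 1.960.
Revised power = Φ(δ − 1.960) = Φ(-0.084) = 0.4666.

Power ≈ 0.467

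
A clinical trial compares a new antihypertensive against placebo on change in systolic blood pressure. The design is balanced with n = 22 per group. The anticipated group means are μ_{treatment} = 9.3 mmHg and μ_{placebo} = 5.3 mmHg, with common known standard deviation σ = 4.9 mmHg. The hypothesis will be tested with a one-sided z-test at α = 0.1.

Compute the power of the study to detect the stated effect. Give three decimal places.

Standardized effect: d = |μ_{treatment} − μ_{placebo}| / σ = |9.3 − 5.3| / 4.9 = 0.8163
Noncentrality parameter: δ = d·√(n/2) = 0.8163 × √(22/2) = 2.7074
One-sided α = 0.1 → critical value z_{0.1} = 1.282.
Power = Φ(δ − 1.282) = Φ(1.426) = 0.9231.

Power ≈ 0.923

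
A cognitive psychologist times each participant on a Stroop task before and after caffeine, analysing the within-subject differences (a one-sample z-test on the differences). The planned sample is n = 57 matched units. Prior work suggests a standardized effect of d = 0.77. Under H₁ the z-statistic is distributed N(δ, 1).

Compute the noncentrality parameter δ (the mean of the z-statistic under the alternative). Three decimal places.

δ ≈ 5.813

The noncentrality parameter scales effect size by the design's sample-size factor: δ = d·√n = 0.77 × √57 = 5.8134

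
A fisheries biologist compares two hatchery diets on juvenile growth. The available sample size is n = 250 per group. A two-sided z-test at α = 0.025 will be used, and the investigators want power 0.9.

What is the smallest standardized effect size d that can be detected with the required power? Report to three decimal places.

d ≈ 0.315

Required noncentrality: δ = z_{0.0125} + z_{0.10} = 2.241 + 1.282 = 3.523.
(Lower-tail contribution to power is negligible for δ > 0.)
δ = d·√(n/2) ⇒ d = δ/√(n/2) = 3.523/√(250/2) = 0.3151.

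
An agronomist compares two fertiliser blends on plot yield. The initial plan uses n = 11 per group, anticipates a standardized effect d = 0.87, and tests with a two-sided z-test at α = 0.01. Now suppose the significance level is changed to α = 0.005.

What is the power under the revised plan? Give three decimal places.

δ = d·√(n/2) = 0.87 × √(11/2) = 2.0403 (unchanged). New critical value: z_{0.0025} = 2.807.
Revised power = Φ(δ − 2.807) + Φ(−δ − 2.807) = Φ(-0.767) + Φ(-4.847) = 0.2216 + 0.0000 = 0.2216.

Power ≈ 0.222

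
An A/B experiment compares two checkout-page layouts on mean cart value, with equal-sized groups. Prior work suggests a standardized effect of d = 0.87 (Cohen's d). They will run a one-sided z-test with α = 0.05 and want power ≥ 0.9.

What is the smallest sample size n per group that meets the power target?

n = 23 per group

Set Φ(δ − 1.645) = 0.9; then δ − 1.645 = Φ⁻¹(0.9) = 1.282, giving δ = 2.926.
δ = d·√(n/2) ⇒ n = 2(δ/d)² = 2 × (2.926 / 0.87)² = 22.63.
Round up to the next whole unit.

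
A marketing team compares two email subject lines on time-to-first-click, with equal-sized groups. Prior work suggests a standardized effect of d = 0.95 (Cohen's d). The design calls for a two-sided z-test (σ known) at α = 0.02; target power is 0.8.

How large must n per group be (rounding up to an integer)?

n = 23 per group

For power 0.8 need Φ(δ − z_{0.01}) = 0.8, so δ = z_{0.01} + z_{0.20} = 2.326 + 0.842 = 3.168.
(The Φ(−δ − z_{α/2}) term is vanishingly small for δ > 0 and is dropped in the standard sample-size formula.)
δ = d·√(n/2) ⇒ n = 2(δ/d)² = 2 × (3.168 / 0.95)² = 22.24.
Rounding up, n = 23 per group.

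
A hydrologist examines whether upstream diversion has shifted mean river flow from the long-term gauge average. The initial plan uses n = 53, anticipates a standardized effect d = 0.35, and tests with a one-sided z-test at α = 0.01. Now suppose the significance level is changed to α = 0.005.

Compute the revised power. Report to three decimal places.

δ = d·√n = 0.35 × √53 = 2.5480 (unchanged). New critical value: z_{0.005} = 2.576.
Revised power = P(Z > 2.576 − δ) = Φ(-0.028) = 0.4889.

Power ≈ 0.489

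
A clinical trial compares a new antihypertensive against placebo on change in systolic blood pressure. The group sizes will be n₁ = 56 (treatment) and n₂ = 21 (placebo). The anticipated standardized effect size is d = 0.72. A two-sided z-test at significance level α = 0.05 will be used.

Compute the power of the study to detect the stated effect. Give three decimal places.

Power ≈ 0.803

Noncentrality parameter: δ = d / √(1/n₁ + 1/n₂) = 0.72 / √(1/56 + 1/21) = 2.8138
Critical value for a two-sided test at α = 0.05: z_{α/2} = 1.960.
Power = Φ(δ − 1.960) + Φ(−δ − 1.960) = Φ(0.854) + Φ(-4.774) = 0.8034 + 0.0000 = 0.8034.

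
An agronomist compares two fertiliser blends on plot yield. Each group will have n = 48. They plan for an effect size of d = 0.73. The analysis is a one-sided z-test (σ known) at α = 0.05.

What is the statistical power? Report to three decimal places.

Power ≈ 0.973

Noncentrality parameter: δ = d·√(n/2) = 0.73 × √(48/2) = 3.5763
Critical value for a one-sided test at α = 0.05: z_α = 1.645.
Power = P(Z > 1.645 − δ) = Φ(1.931) = 0.9733.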